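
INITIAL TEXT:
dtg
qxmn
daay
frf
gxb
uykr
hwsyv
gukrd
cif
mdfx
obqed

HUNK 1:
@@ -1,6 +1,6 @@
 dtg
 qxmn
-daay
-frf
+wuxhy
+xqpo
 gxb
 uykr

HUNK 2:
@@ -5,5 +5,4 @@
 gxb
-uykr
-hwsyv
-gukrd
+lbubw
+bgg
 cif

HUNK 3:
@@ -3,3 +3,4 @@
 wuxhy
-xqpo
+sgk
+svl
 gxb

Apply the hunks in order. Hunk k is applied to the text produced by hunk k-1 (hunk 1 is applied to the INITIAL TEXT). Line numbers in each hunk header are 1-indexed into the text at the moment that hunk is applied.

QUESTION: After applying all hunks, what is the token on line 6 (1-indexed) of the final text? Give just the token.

Hunk 1: at line 1 remove [daay,frf] add [wuxhy,xqpo] -> 11 lines: dtg qxmn wuxhy xqpo gxb uykr hwsyv gukrd cif mdfx obqed
Hunk 2: at line 5 remove [uykr,hwsyv,gukrd] add [lbubw,bgg] -> 10 lines: dtg qxmn wuxhy xqpo gxb lbubw bgg cif mdfx obqed
Hunk 3: at line 3 remove [xqpo] add [sgk,svl] -> 11 lines: dtg qxmn wuxhy sgk svl gxb lbubw bgg cif mdfx obqed
Final line 6: gxb

Answer: gxb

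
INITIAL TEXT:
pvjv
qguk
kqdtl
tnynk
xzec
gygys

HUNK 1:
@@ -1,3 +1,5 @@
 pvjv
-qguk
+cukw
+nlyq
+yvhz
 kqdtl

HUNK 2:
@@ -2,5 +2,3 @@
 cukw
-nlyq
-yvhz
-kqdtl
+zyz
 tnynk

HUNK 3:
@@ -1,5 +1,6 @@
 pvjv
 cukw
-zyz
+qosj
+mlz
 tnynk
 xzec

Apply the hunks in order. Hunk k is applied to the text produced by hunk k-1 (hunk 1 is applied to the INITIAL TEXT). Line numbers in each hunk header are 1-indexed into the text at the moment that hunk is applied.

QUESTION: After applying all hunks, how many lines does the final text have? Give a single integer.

Answer: 7

Derivation:
Hunk 1: at line 1 remove [qguk] add [cukw,nlyq,yvhz] -> 8 lines: pvjv cukw nlyq yvhz kqdtl tnynk xzec gygys
Hunk 2: at line 2 remove [nlyq,yvhz,kqdtl] add [zyz] -> 6 lines: pvjv cukw zyz tnynk xzec gygys
Hunk 3: at line 1 remove [zyz] add [qosj,mlz] -> 7 lines: pvjv cukw qosj mlz tnynk xzec gygys
Final line count: 7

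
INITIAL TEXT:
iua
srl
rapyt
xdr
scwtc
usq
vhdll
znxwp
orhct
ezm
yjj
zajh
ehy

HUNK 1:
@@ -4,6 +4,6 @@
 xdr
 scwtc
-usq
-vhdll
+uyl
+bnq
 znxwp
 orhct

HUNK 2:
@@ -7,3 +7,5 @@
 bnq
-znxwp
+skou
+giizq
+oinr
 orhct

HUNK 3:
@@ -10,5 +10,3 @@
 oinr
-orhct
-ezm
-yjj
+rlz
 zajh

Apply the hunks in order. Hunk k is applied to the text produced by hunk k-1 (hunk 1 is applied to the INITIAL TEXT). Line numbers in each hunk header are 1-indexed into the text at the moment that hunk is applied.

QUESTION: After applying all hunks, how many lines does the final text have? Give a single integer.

Hunk 1: at line 4 remove [usq,vhdll] add [uyl,bnq] -> 13 lines: iua srl rapyt xdr scwtc uyl bnq znxwp orhct ezm yjj zajh ehy
Hunk 2: at line 7 remove [znxwp] add [skou,giizq,oinr] -> 15 lines: iua srl rapyt xdr scwtc uyl bnq skou giizq oinr orhct ezm yjj zajh ehy
Hunk 3: at line 10 remove [orhct,ezm,yjj] add [rlz] -> 13 lines: iua srl rapyt xdr scwtc uyl bnq skou giizq oinr rlz zajh ehy
Final line count: 13

Answer: 13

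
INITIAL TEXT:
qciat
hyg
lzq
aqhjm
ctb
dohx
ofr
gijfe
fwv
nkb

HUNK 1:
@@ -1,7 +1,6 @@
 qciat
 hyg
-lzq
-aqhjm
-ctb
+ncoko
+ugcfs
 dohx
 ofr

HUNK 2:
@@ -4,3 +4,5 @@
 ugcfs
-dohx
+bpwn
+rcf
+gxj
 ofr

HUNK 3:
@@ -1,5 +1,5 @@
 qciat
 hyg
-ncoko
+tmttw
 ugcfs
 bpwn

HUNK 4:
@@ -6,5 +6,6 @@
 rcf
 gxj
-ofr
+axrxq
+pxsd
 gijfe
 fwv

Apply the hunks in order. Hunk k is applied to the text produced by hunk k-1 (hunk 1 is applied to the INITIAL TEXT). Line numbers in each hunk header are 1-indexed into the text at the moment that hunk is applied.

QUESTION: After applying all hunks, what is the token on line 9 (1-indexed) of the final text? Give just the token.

Answer: pxsd

Derivation:
Hunk 1: at line 1 remove [lzq,aqhjm,ctb] add [ncoko,ugcfs] -> 9 lines: qciat hyg ncoko ugcfs dohx ofr gijfe fwv nkb
Hunk 2: at line 4 remove [dohx] add [bpwn,rcf,gxj] -> 11 lines: qciat hyg ncoko ugcfs bpwn rcf gxj ofr gijfe fwv nkb
Hunk 3: at line 1 remove [ncoko] add [tmttw] -> 11 lines: qciat hyg tmttw ugcfs bpwn rcf gxj ofr gijfe fwv nkb
Hunk 4: at line 6 remove [ofr] add [axrxq,pxsd] -> 12 lines: qciat hyg tmttw ugcfs bpwn rcf gxj axrxq pxsd gijfe fwv nkb
Final line 9: pxsd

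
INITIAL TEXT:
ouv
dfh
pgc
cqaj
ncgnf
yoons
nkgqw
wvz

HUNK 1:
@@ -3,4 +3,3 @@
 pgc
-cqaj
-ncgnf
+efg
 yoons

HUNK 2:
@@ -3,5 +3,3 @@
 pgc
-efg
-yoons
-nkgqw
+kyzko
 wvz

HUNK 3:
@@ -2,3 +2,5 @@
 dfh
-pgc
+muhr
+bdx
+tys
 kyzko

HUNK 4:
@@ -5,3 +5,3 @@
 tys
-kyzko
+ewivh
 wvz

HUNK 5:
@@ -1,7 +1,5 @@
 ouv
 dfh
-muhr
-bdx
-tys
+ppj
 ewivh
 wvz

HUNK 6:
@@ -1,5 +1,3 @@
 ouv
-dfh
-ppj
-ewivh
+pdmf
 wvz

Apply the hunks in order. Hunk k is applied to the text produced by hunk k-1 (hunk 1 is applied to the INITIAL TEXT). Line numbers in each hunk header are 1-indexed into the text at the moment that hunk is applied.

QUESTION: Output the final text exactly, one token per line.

Answer: ouv
pdmf
wvz

Derivation:
Hunk 1: at line 3 remove [cqaj,ncgnf] add [efg] -> 7 lines: ouv dfh pgc efg yoons nkgqw wvz
Hunk 2: at line 3 remove [efg,yoons,nkgqw] add [kyzko] -> 5 lines: ouv dfh pgc kyzko wvz
Hunk 3: at line 2 remove [pgc] add [muhr,bdx,tys] -> 7 lines: ouv dfh muhr bdx tys kyzko wvz
Hunk 4: at line 5 remove [kyzko] add [ewivh] -> 7 lines: ouv dfh muhr bdx tys ewivh wvz
Hunk 5: at line 1 remove [muhr,bdx,tys] add [ppj] -> 5 lines: ouv dfh ppj ewivh wvz
Hunk 6: at line 1 remove [dfh,ppj,ewivh] add [pdmf] -> 3 lines: ouv pdmf wvz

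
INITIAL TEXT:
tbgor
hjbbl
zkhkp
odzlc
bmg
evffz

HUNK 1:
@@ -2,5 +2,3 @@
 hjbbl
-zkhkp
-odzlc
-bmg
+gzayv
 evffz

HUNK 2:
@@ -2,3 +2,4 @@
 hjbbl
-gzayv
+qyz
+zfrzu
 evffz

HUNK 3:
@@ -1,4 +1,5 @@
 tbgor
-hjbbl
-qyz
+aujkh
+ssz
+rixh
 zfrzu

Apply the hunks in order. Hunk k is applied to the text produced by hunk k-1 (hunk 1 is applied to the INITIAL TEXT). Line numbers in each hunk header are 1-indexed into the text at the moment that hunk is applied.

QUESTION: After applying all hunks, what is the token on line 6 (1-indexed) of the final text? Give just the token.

Answer: evffz

Derivation:
Hunk 1: at line 2 remove [zkhkp,odzlc,bmg] add [gzayv] -> 4 lines: tbgor hjbbl gzayv evffz
Hunk 2: at line 2 remove [gzayv] add [qyz,zfrzu] -> 5 lines: tbgor hjbbl qyz zfrzu evffz
Hunk 3: at line 1 remove [hjbbl,qyz] add [aujkh,ssz,rixh] -> 6 lines: tbgor aujkh ssz rixh zfrzu evffz
Final line 6: evffz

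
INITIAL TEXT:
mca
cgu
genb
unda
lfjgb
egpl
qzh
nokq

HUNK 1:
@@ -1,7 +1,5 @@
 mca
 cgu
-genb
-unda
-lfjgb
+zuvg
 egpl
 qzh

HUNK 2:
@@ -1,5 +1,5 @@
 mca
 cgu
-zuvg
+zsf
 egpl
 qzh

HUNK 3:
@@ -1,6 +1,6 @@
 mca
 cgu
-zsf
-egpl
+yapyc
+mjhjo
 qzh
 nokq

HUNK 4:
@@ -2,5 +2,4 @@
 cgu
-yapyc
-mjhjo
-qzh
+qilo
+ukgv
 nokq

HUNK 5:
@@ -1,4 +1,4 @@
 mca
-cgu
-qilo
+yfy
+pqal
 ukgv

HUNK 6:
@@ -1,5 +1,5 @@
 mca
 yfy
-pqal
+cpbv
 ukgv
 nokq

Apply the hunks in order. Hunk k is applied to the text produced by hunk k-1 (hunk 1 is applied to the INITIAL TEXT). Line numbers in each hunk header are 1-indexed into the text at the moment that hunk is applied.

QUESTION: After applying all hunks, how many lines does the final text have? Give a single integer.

Answer: 5

Derivation:
Hunk 1: at line 1 remove [genb,unda,lfjgb] add [zuvg] -> 6 lines: mca cgu zuvg egpl qzh nokq
Hunk 2: at line 1 remove [zuvg] add [zsf] -> 6 lines: mca cgu zsf egpl qzh nokq
Hunk 3: at line 1 remove [zsf,egpl] add [yapyc,mjhjo] -> 6 lines: mca cgu yapyc mjhjo qzh nokq
Hunk 4: at line 2 remove [yapyc,mjhjo,qzh] add [qilo,ukgv] -> 5 lines: mca cgu qilo ukgv nokq
Hunk 5: at line 1 remove [cgu,qilo] add [yfy,pqal] -> 5 lines: mca yfy pqal ukgv nokq
Hunk 6: at line 1 remove [pqal] add [cpbv] -> 5 lines: mca yfy cpbv ukgv nokq
Final line count: 5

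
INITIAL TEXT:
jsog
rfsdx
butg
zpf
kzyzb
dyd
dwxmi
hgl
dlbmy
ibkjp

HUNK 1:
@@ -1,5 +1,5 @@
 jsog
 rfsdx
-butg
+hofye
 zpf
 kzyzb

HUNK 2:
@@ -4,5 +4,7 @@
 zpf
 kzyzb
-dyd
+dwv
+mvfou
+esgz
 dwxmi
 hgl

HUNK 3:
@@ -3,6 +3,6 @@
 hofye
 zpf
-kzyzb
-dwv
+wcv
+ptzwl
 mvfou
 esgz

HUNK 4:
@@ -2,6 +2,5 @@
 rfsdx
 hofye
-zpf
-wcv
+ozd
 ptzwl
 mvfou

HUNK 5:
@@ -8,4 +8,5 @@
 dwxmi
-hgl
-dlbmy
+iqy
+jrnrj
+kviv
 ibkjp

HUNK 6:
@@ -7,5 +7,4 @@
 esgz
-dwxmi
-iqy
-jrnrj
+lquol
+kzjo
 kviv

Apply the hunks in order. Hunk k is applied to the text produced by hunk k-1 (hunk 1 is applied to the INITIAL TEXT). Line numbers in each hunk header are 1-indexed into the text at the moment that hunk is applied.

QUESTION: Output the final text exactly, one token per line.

Hunk 1: at line 1 remove [butg] add [hofye] -> 10 lines: jsog rfsdx hofye zpf kzyzb dyd dwxmi hgl dlbmy ibkjp
Hunk 2: at line 4 remove [dyd] add [dwv,mvfou,esgz] -> 12 lines: jsog rfsdx hofye zpf kzyzb dwv mvfou esgz dwxmi hgl dlbmy ibkjp
Hunk 3: at line 3 remove [kzyzb,dwv] add [wcv,ptzwl] -> 12 lines: jsog rfsdx hofye zpf wcv ptzwl mvfou esgz dwxmi hgl dlbmy ibkjp
Hunk 4: at line 2 remove [zpf,wcv] add [ozd] -> 11 lines: jsog rfsdx hofye ozd ptzwl mvfou esgz dwxmi hgl dlbmy ibkjp
Hunk 5: at line 8 remove [hgl,dlbmy] add [iqy,jrnrj,kviv] -> 12 lines: jsog rfsdx hofye ozd ptzwl mvfou esgz dwxmi iqy jrnrj kviv ibkjp
Hunk 6: at line 7 remove [dwxmi,iqy,jrnrj] add [lquol,kzjo] -> 11 lines: jsog rfsdx hofye ozd ptzwl mvfou esgz lquol kzjo kviv ibkjp

Answer: jsog
rfsdx
hofye
ozd
ptzwl
mvfou
esgz
lquol
kzjo
kviv
ibkjp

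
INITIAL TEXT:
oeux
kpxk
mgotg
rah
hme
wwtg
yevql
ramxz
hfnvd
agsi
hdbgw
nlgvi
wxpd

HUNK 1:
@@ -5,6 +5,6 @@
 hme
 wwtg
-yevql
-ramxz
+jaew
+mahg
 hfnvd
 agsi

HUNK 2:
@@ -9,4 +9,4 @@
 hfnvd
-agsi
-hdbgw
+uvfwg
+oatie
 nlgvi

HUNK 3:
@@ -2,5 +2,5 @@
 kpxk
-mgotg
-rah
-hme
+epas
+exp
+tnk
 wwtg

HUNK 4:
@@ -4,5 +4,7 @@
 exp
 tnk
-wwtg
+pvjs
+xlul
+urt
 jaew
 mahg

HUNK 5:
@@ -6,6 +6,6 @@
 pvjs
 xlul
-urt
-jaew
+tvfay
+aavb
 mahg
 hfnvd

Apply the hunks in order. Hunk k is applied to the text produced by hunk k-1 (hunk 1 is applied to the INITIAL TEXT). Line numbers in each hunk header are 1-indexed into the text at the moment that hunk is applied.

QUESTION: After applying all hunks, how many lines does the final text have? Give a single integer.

Hunk 1: at line 5 remove [yevql,ramxz] add [jaew,mahg] -> 13 lines: oeux kpxk mgotg rah hme wwtg jaew mahg hfnvd agsi hdbgw nlgvi wxpd
Hunk 2: at line 9 remove [agsi,hdbgw] add [uvfwg,oatie] -> 13 lines: oeux kpxk mgotg rah hme wwtg jaew mahg hfnvd uvfwg oatie nlgvi wxpd
Hunk 3: at line 2 remove [mgotg,rah,hme] add [epas,exp,tnk] -> 13 lines: oeux kpxk epas exp tnk wwtg jaew mahg hfnvd uvfwg oatie nlgvi wxpd
Hunk 4: at line 4 remove [wwtg] add [pvjs,xlul,urt] -> 15 lines: oeux kpxk epas exp tnk pvjs xlul urt jaew mahg hfnvd uvfwg oatie nlgvi wxpd
Hunk 5: at line 6 remove [urt,jaew] add [tvfay,aavb] -> 15 lines: oeux kpxk epas exp tnk pvjs xlul tvfay aavb mahg hfnvd uvfwg oatie nlgvi wxpd
Final line count: 15

Answer: 15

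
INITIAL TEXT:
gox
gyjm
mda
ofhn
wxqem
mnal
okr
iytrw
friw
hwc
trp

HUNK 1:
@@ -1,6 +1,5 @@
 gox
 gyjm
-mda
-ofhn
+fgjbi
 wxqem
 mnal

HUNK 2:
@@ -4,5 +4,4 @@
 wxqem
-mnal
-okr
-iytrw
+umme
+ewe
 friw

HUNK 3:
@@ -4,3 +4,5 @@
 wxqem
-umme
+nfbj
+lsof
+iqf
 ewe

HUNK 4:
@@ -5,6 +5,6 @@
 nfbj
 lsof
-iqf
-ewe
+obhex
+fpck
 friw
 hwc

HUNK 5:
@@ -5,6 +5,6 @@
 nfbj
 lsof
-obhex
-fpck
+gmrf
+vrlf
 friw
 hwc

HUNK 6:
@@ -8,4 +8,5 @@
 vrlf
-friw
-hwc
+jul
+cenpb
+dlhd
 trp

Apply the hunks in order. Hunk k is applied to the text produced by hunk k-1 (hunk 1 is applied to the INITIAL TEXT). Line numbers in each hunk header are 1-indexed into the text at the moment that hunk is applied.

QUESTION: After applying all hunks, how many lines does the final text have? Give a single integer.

Answer: 12

Derivation:
Hunk 1: at line 1 remove [mda,ofhn] add [fgjbi] -> 10 lines: gox gyjm fgjbi wxqem mnal okr iytrw friw hwc trp
Hunk 2: at line 4 remove [mnal,okr,iytrw] add [umme,ewe] -> 9 lines: gox gyjm fgjbi wxqem umme ewe friw hwc trp
Hunk 3: at line 4 remove [umme] add [nfbj,lsof,iqf] -> 11 lines: gox gyjm fgjbi wxqem nfbj lsof iqf ewe friw hwc trp
Hunk 4: at line 5 remove [iqf,ewe] add [obhex,fpck] -> 11 lines: gox gyjm fgjbi wxqem nfbj lsof obhex fpck friw hwc trp
Hunk 5: at line 5 remove [obhex,fpck] add [gmrf,vrlf] -> 11 lines: gox gyjm fgjbi wxqem nfbj lsof gmrf vrlf friw hwc trp
Hunk 6: at line 8 remove [friw,hwc] add [jul,cenpb,dlhd] -> 12 lines: gox gyjm fgjbi wxqem nfbj lsof gmrf vrlf jul cenpb dlhd trp
Final line count: 12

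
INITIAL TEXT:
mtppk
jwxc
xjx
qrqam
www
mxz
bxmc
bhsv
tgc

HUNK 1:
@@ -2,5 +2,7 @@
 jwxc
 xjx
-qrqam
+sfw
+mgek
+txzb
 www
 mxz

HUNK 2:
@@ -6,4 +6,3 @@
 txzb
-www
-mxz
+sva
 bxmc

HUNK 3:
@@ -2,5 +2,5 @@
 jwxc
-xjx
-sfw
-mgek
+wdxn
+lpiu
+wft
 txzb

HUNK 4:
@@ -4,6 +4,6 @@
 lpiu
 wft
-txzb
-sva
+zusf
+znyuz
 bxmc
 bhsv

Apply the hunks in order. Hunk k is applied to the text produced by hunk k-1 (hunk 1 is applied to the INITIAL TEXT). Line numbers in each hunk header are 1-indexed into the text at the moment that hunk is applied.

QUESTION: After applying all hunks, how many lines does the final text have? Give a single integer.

Hunk 1: at line 2 remove [qrqam] add [sfw,mgek,txzb] -> 11 lines: mtppk jwxc xjx sfw mgek txzb www mxz bxmc bhsv tgc
Hunk 2: at line 6 remove [www,mxz] add [sva] -> 10 lines: mtppk jwxc xjx sfw mgek txzb sva bxmc bhsv tgc
Hunk 3: at line 2 remove [xjx,sfw,mgek] add [wdxn,lpiu,wft] -> 10 lines: mtppk jwxc wdxn lpiu wft txzb sva bxmc bhsv tgc
Hunk 4: at line 4 remove [txzb,sva] add [zusf,znyuz] -> 10 lines: mtppk jwxc wdxn lpiu wft zusf znyuz bxmc bhsv tgc
Final line count: 10

Answer: 10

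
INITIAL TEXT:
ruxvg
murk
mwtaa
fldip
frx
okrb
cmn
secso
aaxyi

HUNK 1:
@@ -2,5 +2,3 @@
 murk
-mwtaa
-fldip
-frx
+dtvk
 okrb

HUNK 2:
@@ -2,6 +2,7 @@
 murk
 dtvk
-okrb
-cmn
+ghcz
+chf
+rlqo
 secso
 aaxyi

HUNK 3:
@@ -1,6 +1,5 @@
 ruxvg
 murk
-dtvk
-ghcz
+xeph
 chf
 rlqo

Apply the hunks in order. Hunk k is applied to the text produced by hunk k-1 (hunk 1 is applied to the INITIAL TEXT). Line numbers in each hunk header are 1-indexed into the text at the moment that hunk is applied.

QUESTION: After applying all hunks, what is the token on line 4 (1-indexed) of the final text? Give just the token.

Answer: chf

Derivation:
Hunk 1: at line 2 remove [mwtaa,fldip,frx] add [dtvk] -> 7 lines: ruxvg murk dtvk okrb cmn secso aaxyi
Hunk 2: at line 2 remove [okrb,cmn] add [ghcz,chf,rlqo] -> 8 lines: ruxvg murk dtvk ghcz chf rlqo secso aaxyi
Hunk 3: at line 1 remove [dtvk,ghcz] add [xeph] -> 7 lines: ruxvg murk xeph chf rlqo secso aaxyi
Final line 4: chf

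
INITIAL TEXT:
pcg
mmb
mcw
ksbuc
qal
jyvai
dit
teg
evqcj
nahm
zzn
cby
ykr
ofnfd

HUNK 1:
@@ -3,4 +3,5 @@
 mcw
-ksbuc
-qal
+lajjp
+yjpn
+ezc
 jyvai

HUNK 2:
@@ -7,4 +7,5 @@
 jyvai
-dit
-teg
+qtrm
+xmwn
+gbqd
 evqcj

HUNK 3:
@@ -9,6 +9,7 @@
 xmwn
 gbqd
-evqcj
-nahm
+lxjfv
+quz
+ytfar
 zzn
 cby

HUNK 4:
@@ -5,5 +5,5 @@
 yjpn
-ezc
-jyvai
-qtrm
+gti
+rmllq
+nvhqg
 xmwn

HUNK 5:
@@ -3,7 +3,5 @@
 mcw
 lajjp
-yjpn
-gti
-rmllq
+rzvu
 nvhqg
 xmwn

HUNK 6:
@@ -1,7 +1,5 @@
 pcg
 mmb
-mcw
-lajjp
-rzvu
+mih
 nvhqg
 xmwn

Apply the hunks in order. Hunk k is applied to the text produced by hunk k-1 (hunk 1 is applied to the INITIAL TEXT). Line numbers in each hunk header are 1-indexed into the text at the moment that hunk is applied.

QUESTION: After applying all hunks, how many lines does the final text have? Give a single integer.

Hunk 1: at line 3 remove [ksbuc,qal] add [lajjp,yjpn,ezc] -> 15 lines: pcg mmb mcw lajjp yjpn ezc jyvai dit teg evqcj nahm zzn cby ykr ofnfd
Hunk 2: at line 7 remove [dit,teg] add [qtrm,xmwn,gbqd] -> 16 lines: pcg mmb mcw lajjp yjpn ezc jyvai qtrm xmwn gbqd evqcj nahm zzn cby ykr ofnfd
Hunk 3: at line 9 remove [evqcj,nahm] add [lxjfv,quz,ytfar] -> 17 lines: pcg mmb mcw lajjp yjpn ezc jyvai qtrm xmwn gbqd lxjfv quz ytfar zzn cby ykr ofnfd
Hunk 4: at line 5 remove [ezc,jyvai,qtrm] add [gti,rmllq,nvhqg] -> 17 lines: pcg mmb mcw lajjp yjpn gti rmllq nvhqg xmwn gbqd lxjfv quz ytfar zzn cby ykr ofnfd
Hunk 5: at line 3 remove [yjpn,gti,rmllq] add [rzvu] -> 15 lines: pcg mmb mcw lajjp rzvu nvhqg xmwn gbqd lxjfv quz ytfar zzn cby ykr ofnfd
Hunk 6: at line 1 remove [mcw,lajjp,rzvu] add [mih] -> 13 lines: pcg mmb mih nvhqg xmwn gbqd lxjfv quz ytfar zzn cby ykr ofnfd
Final line count: 13

Answer: 13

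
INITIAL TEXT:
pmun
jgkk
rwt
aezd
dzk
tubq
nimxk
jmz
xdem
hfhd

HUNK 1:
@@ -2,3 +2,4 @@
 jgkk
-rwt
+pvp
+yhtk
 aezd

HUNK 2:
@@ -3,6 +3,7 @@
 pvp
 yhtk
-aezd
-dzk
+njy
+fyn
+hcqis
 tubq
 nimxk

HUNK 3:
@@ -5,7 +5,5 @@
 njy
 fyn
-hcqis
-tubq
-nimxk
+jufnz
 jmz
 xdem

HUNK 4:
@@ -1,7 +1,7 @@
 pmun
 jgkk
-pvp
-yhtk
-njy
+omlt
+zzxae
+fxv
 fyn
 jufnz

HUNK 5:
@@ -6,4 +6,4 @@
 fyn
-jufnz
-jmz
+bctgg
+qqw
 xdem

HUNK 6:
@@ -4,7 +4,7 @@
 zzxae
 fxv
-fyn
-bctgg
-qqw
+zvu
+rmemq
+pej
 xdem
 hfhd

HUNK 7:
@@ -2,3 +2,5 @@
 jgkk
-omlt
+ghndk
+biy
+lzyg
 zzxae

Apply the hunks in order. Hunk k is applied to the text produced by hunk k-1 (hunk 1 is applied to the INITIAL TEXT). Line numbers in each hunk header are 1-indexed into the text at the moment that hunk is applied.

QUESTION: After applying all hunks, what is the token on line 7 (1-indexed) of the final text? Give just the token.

Answer: fxv

Derivation:
Hunk 1: at line 2 remove [rwt] add [pvp,yhtk] -> 11 lines: pmun jgkk pvp yhtk aezd dzk tubq nimxk jmz xdem hfhd
Hunk 2: at line 3 remove [aezd,dzk] add [njy,fyn,hcqis] -> 12 lines: pmun jgkk pvp yhtk njy fyn hcqis tubq nimxk jmz xdem hfhd
Hunk 3: at line 5 remove [hcqis,tubq,nimxk] add [jufnz] -> 10 lines: pmun jgkk pvp yhtk njy fyn jufnz jmz xdem hfhd
Hunk 4: at line 1 remove [pvp,yhtk,njy] add [omlt,zzxae,fxv] -> 10 lines: pmun jgkk omlt zzxae fxv fyn jufnz jmz xdem hfhd
Hunk 5: at line 6 remove [jufnz,jmz] add [bctgg,qqw] -> 10 lines: pmun jgkk omlt zzxae fxv fyn bctgg qqw xdem hfhd
Hunk 6: at line 4 remove [fyn,bctgg,qqw] add [zvu,rmemq,pej] -> 10 lines: pmun jgkk omlt zzxae fxv zvu rmemq pej xdem hfhd
Hunk 7: at line 2 remove [omlt] add [ghndk,biy,lzyg] -> 12 lines: pmun jgkk ghndk biy lzyg zzxae fxv zvu rmemq pej xdem hfhd
Final line 7: fxv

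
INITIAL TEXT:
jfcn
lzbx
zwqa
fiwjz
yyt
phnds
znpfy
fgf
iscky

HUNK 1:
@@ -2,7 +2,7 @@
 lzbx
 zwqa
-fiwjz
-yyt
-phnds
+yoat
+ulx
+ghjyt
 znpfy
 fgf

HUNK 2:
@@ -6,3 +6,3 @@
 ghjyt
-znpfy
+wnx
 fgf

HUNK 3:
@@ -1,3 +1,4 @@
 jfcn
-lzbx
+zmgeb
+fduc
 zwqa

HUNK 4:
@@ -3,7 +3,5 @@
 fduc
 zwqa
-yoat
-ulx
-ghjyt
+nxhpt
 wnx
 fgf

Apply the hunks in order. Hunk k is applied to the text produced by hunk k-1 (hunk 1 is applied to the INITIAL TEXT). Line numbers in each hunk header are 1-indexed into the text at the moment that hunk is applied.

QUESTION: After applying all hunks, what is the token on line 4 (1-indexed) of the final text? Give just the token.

Answer: zwqa

Derivation:
Hunk 1: at line 2 remove [fiwjz,yyt,phnds] add [yoat,ulx,ghjyt] -> 9 lines: jfcn lzbx zwqa yoat ulx ghjyt znpfy fgf iscky
Hunk 2: at line 6 remove [znpfy] add [wnx] -> 9 lines: jfcn lzbx zwqa yoat ulx ghjyt wnx fgf iscky
Hunk 3: at line 1 remove [lzbx] add [zmgeb,fduc] -> 10 lines: jfcn zmgeb fduc zwqa yoat ulx ghjyt wnx fgf iscky
Hunk 4: at line 3 remove [yoat,ulx,ghjyt] add [nxhpt] -> 8 lines: jfcn zmgeb fduc zwqa nxhpt wnx fgf iscky
Final line 4: zwqa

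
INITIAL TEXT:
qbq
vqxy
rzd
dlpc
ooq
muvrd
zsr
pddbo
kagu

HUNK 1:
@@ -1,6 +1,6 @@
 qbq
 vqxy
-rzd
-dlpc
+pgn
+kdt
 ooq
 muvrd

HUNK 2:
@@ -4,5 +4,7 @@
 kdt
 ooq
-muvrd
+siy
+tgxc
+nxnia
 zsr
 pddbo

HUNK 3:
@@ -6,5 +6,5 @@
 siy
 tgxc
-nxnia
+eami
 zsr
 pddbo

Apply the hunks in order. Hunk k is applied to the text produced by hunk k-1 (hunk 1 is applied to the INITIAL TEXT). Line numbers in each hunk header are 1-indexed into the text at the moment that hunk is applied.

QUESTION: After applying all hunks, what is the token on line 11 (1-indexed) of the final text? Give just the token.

Hunk 1: at line 1 remove [rzd,dlpc] add [pgn,kdt] -> 9 lines: qbq vqxy pgn kdt ooq muvrd zsr pddbo kagu
Hunk 2: at line 4 remove [muvrd] add [siy,tgxc,nxnia] -> 11 lines: qbq vqxy pgn kdt ooq siy tgxc nxnia zsr pddbo kagu
Hunk 3: at line 6 remove [nxnia] add [eami] -> 11 lines: qbq vqxy pgn kdt ooq siy tgxc eami zsr pddbo kagu
Final line 11: kagu

Answer: kagu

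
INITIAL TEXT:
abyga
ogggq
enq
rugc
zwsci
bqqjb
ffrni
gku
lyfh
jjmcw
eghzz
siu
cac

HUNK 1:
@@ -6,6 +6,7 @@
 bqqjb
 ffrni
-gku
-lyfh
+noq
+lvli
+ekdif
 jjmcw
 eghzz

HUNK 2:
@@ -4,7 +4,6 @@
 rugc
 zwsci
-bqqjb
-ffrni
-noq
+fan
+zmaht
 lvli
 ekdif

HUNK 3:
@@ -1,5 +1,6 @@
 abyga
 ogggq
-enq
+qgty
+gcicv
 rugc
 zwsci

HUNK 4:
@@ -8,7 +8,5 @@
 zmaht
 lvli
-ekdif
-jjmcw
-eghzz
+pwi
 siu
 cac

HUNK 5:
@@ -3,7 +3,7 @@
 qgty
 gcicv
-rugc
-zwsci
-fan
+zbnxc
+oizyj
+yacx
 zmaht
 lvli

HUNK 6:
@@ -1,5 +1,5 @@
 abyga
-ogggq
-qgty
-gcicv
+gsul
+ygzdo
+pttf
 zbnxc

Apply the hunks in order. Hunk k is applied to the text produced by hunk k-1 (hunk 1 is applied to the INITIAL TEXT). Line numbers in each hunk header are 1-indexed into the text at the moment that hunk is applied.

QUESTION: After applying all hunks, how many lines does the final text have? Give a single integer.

Answer: 12

Derivation:
Hunk 1: at line 6 remove [gku,lyfh] add [noq,lvli,ekdif] -> 14 lines: abyga ogggq enq rugc zwsci bqqjb ffrni noq lvli ekdif jjmcw eghzz siu cac
Hunk 2: at line 4 remove [bqqjb,ffrni,noq] add [fan,zmaht] -> 13 lines: abyga ogggq enq rugc zwsci fan zmaht lvli ekdif jjmcw eghzz siu cac
Hunk 3: at line 1 remove [enq] add [qgty,gcicv] -> 14 lines: abyga ogggq qgty gcicv rugc zwsci fan zmaht lvli ekdif jjmcw eghzz siu cac
Hunk 4: at line 8 remove [ekdif,jjmcw,eghzz] add [pwi] -> 12 lines: abyga ogggq qgty gcicv rugc zwsci fan zmaht lvli pwi siu cac
Hunk 5: at line 3 remove [rugc,zwsci,fan] add [zbnxc,oizyj,yacx] -> 12 lines: abyga ogggq qgty gcicv zbnxc oizyj yacx zmaht lvli pwi siu cac
Hunk 6: at line 1 remove [ogggq,qgty,gcicv] add [gsul,ygzdo,pttf] -> 12 lines: abyga gsul ygzdo pttf zbnxc oizyj yacx zmaht lvli pwi siu cac
Final line count: 12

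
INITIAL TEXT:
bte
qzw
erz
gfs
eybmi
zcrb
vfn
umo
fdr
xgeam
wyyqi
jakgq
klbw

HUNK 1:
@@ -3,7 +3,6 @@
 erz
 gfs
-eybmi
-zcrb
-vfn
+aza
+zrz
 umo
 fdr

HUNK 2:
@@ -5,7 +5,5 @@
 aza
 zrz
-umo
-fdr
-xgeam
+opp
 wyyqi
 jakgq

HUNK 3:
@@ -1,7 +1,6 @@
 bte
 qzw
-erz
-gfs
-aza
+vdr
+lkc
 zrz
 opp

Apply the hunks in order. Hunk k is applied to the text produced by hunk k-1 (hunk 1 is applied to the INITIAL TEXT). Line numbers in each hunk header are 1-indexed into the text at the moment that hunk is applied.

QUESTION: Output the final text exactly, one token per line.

Hunk 1: at line 3 remove [eybmi,zcrb,vfn] add [aza,zrz] -> 12 lines: bte qzw erz gfs aza zrz umo fdr xgeam wyyqi jakgq klbw
Hunk 2: at line 5 remove [umo,fdr,xgeam] add [opp] -> 10 lines: bte qzw erz gfs aza zrz opp wyyqi jakgq klbw
Hunk 3: at line 1 remove [erz,gfs,aza] add [vdr,lkc] -> 9 lines: bte qzw vdr lkc zrz opp wyyqi jakgq klbw

Answer: bte
qzw
vdr
lkc
zrz
opp
wyyqi
jakgq
klbw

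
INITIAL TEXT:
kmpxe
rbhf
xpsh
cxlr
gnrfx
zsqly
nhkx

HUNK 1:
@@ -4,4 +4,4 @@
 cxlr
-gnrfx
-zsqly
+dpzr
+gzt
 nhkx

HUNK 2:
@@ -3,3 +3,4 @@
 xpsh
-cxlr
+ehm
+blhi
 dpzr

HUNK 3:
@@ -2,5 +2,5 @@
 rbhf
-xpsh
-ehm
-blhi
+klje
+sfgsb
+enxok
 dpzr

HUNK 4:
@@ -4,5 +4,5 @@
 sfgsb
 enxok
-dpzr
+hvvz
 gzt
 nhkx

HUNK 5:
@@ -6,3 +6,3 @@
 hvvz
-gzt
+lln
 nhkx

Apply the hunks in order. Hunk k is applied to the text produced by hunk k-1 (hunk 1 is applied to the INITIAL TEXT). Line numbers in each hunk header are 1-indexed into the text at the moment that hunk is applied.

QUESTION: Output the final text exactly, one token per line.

Answer: kmpxe
rbhf
klje
sfgsb
enxok
hvvz
lln
nhkx

Derivation:
Hunk 1: at line 4 remove [gnrfx,zsqly] add [dpzr,gzt] -> 7 lines: kmpxe rbhf xpsh cxlr dpzr gzt nhkx
Hunk 2: at line 3 remove [cxlr] add [ehm,blhi] -> 8 lines: kmpxe rbhf xpsh ehm blhi dpzr gzt nhkx
Hunk 3: at line 2 remove [xpsh,ehm,blhi] add [klje,sfgsb,enxok] -> 8 lines: kmpxe rbhf klje sfgsb enxok dpzr gzt nhkx
Hunk 4: at line 4 remove [dpzr] add [hvvz] -> 8 lines: kmpxe rbhf klje sfgsb enxok hvvz gzt nhkx
Hunk 5: at line 6 remove [gzt] add [lln] -> 8 lines: kmpxe rbhf klje sfgsb enxok hvvz lln nhkx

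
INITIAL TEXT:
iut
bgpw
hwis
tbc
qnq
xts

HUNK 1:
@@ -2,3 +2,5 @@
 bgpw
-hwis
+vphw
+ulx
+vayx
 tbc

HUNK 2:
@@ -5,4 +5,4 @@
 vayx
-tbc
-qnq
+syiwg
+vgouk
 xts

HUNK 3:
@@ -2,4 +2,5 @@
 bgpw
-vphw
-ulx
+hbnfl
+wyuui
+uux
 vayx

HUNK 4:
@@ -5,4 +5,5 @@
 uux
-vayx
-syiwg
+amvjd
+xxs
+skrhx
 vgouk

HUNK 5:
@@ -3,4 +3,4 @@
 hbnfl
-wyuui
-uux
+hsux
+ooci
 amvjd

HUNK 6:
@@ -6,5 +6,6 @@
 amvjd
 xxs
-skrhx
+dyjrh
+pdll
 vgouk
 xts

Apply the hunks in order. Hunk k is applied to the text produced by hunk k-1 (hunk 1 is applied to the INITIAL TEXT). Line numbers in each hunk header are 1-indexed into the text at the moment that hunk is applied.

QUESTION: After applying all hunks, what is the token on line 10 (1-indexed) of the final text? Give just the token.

Hunk 1: at line 2 remove [hwis] add [vphw,ulx,vayx] -> 8 lines: iut bgpw vphw ulx vayx tbc qnq xts
Hunk 2: at line 5 remove [tbc,qnq] add [syiwg,vgouk] -> 8 lines: iut bgpw vphw ulx vayx syiwg vgouk xts
Hunk 3: at line 2 remove [vphw,ulx] add [hbnfl,wyuui,uux] -> 9 lines: iut bgpw hbnfl wyuui uux vayx syiwg vgouk xts
Hunk 4: at line 5 remove [vayx,syiwg] add [amvjd,xxs,skrhx] -> 10 lines: iut bgpw hbnfl wyuui uux amvjd xxs skrhx vgouk xts
Hunk 5: at line 3 remove [wyuui,uux] add [hsux,ooci] -> 10 lines: iut bgpw hbnfl hsux ooci amvjd xxs skrhx vgouk xts
Hunk 6: at line 6 remove [skrhx] add [dyjrh,pdll] -> 11 lines: iut bgpw hbnfl hsux ooci amvjd xxs dyjrh pdll vgouk xts
Final line 10: vgouk

Answer: vgouk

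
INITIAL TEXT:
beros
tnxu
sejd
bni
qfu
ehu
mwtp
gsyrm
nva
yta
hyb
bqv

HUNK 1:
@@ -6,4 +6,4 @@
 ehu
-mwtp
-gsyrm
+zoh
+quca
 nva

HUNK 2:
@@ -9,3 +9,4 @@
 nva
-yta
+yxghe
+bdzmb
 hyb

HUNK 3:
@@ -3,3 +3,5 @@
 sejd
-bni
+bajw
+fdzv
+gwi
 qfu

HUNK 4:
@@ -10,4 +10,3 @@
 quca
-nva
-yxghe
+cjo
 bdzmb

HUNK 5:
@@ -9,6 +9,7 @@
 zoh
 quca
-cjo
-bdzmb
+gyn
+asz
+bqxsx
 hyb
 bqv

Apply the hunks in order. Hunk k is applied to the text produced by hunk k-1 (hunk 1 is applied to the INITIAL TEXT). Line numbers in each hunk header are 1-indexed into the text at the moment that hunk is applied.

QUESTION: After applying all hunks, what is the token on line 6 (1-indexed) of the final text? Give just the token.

Hunk 1: at line 6 remove [mwtp,gsyrm] add [zoh,quca] -> 12 lines: beros tnxu sejd bni qfu ehu zoh quca nva yta hyb bqv
Hunk 2: at line 9 remove [yta] add [yxghe,bdzmb] -> 13 lines: beros tnxu sejd bni qfu ehu zoh quca nva yxghe bdzmb hyb bqv
Hunk 3: at line 3 remove [bni] add [bajw,fdzv,gwi] -> 15 lines: beros tnxu sejd bajw fdzv gwi qfu ehu zoh quca nva yxghe bdzmb hyb bqv
Hunk 4: at line 10 remove [nva,yxghe] add [cjo] -> 14 lines: beros tnxu sejd bajw fdzv gwi qfu ehu zoh quca cjo bdzmb hyb bqv
Hunk 5: at line 9 remove [cjo,bdzmb] add [gyn,asz,bqxsx] -> 15 lines: beros tnxu sejd bajw fdzv gwi qfu ehu zoh quca gyn asz bqxsx hyb bqv
Final line 6: gwi

Answer: gwi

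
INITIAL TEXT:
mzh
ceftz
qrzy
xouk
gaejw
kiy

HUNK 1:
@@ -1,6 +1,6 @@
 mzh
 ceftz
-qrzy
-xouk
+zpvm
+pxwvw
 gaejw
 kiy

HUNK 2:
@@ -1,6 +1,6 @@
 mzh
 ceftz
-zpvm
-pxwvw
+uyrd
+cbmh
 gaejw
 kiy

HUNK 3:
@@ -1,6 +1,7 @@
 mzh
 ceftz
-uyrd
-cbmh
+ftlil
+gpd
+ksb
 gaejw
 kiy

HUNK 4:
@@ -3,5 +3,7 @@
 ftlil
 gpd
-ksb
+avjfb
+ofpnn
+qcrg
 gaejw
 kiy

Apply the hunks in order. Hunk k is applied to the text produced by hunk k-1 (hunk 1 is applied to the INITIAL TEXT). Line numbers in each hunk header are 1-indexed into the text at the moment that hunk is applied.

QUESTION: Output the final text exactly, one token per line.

Answer: mzh
ceftz
ftlil
gpd
avjfb
ofpnn
qcrg
gaejw
kiy

Derivation:
Hunk 1: at line 1 remove [qrzy,xouk] add [zpvm,pxwvw] -> 6 lines: mzh ceftz zpvm pxwvw gaejw kiy
Hunk 2: at line 1 remove [zpvm,pxwvw] add [uyrd,cbmh] -> 6 lines: mzh ceftz uyrd cbmh gaejw kiy
Hunk 3: at line 1 remove [uyrd,cbmh] add [ftlil,gpd,ksb] -> 7 lines: mzh ceftz ftlil gpd ksb gaejw kiy
Hunk 4: at line 3 remove [ksb] add [avjfb,ofpnn,qcrg] -> 9 lines: mzh ceftz ftlil gpd avjfb ofpnn qcrg gaejw kiy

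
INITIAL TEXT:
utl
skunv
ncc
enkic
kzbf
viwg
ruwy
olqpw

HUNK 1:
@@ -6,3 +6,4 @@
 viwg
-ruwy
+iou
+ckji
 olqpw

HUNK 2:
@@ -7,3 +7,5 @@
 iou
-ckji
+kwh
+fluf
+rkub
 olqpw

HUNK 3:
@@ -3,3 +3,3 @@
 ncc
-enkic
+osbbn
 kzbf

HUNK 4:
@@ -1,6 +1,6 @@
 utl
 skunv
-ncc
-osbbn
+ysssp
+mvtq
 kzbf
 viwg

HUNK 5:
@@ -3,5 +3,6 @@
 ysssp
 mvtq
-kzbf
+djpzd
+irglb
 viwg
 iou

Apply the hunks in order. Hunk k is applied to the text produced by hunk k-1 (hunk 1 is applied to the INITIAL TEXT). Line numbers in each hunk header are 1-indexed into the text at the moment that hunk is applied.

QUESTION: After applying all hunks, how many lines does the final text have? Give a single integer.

Hunk 1: at line 6 remove [ruwy] add [iou,ckji] -> 9 lines: utl skunv ncc enkic kzbf viwg iou ckji olqpw
Hunk 2: at line 7 remove [ckji] add [kwh,fluf,rkub] -> 11 lines: utl skunv ncc enkic kzbf viwg iou kwh fluf rkub olqpw
Hunk 3: at line 3 remove [enkic] add [osbbn] -> 11 lines: utl skunv ncc osbbn kzbf viwg iou kwh fluf rkub olqpw
Hunk 4: at line 1 remove [ncc,osbbn] add [ysssp,mvtq] -> 11 lines: utl skunv ysssp mvtq kzbf viwg iou kwh fluf rkub olqpw
Hunk 5: at line 3 remove [kzbf] add [djpzd,irglb] -> 12 lines: utl skunv ysssp mvtq djpzd irglb viwg iou kwh fluf rkub olqpw
Final line count: 12

Answer: 12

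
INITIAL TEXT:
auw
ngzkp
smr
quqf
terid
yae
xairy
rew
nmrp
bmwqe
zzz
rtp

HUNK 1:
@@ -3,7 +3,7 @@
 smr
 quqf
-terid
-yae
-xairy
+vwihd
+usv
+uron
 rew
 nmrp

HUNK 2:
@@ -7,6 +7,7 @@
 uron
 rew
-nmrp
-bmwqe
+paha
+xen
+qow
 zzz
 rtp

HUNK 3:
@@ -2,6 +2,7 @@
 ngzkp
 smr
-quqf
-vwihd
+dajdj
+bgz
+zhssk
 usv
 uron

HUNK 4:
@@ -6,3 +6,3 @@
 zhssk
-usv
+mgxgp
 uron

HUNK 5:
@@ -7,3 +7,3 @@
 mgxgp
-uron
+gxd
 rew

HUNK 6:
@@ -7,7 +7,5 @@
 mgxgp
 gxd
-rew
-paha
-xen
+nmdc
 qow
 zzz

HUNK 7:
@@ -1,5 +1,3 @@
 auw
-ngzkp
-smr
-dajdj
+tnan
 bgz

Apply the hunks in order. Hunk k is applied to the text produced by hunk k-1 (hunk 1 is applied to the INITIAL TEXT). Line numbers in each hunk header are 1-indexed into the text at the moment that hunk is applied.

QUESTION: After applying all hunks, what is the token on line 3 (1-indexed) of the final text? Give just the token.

Answer: bgz

Derivation:
Hunk 1: at line 3 remove [terid,yae,xairy] add [vwihd,usv,uron] -> 12 lines: auw ngzkp smr quqf vwihd usv uron rew nmrp bmwqe zzz rtp
Hunk 2: at line 7 remove [nmrp,bmwqe] add [paha,xen,qow] -> 13 lines: auw ngzkp smr quqf vwihd usv uron rew paha xen qow zzz rtp
Hunk 3: at line 2 remove [quqf,vwihd] add [dajdj,bgz,zhssk] -> 14 lines: auw ngzkp smr dajdj bgz zhssk usv uron rew paha xen qow zzz rtp
Hunk 4: at line 6 remove [usv] add [mgxgp] -> 14 lines: auw ngzkp smr dajdj bgz zhssk mgxgp uron rew paha xen qow zzz rtp
Hunk 5: at line 7 remove [uron] add [gxd] -> 14 lines: auw ngzkp smr dajdj bgz zhssk mgxgp gxd rew paha xen qow zzz rtp
Hunk 6: at line 7 remove [rew,paha,xen] add [nmdc] -> 12 lines: auw ngzkp smr dajdj bgz zhssk mgxgp gxd nmdc qow zzz rtp
Hunk 7: at line 1 remove [ngzkp,smr,dajdj] add [tnan] -> 10 lines: auw tnan bgz zhssk mgxgp gxd nmdc qow zzz rtp
Final line 3: bgz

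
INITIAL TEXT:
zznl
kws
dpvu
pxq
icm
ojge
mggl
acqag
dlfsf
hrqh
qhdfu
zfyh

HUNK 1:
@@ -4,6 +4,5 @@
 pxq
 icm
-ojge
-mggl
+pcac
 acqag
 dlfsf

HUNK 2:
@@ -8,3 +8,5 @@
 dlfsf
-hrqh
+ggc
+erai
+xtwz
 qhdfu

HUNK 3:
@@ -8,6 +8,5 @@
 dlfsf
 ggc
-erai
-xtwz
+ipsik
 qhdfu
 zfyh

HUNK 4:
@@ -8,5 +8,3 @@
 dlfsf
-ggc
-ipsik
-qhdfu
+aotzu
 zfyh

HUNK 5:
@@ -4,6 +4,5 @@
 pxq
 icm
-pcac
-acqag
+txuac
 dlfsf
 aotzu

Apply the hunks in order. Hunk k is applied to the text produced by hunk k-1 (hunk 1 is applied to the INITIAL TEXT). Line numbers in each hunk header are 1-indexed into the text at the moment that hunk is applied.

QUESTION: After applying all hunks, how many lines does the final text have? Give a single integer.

Hunk 1: at line 4 remove [ojge,mggl] add [pcac] -> 11 lines: zznl kws dpvu pxq icm pcac acqag dlfsf hrqh qhdfu zfyh
Hunk 2: at line 8 remove [hrqh] add [ggc,erai,xtwz] -> 13 lines: zznl kws dpvu pxq icm pcac acqag dlfsf ggc erai xtwz qhdfu zfyh
Hunk 3: at line 8 remove [erai,xtwz] add [ipsik] -> 12 lines: zznl kws dpvu pxq icm pcac acqag dlfsf ggc ipsik qhdfu zfyh
Hunk 4: at line 8 remove [ggc,ipsik,qhdfu] add [aotzu] -> 10 lines: zznl kws dpvu pxq icm pcac acqag dlfsf aotzu zfyh
Hunk 5: at line 4 remove [pcac,acqag] add [txuac] -> 9 lines: zznl kws dpvu pxq icm txuac dlfsf aotzu zfyh
Final line count: 9

Answer: 9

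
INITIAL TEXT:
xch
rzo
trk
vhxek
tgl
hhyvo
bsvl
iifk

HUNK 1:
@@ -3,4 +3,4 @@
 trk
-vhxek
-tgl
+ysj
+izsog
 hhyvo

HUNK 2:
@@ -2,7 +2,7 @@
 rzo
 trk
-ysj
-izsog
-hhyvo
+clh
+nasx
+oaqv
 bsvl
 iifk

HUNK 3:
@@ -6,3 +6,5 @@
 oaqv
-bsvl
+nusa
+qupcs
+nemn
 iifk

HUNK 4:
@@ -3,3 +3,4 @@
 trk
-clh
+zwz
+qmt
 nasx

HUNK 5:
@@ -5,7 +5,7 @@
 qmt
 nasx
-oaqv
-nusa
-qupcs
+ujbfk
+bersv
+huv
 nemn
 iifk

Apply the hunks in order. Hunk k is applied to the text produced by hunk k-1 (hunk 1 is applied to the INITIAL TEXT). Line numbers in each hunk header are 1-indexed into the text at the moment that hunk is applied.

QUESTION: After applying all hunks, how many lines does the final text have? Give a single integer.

Hunk 1: at line 3 remove [vhxek,tgl] add [ysj,izsog] -> 8 lines: xch rzo trk ysj izsog hhyvo bsvl iifk
Hunk 2: at line 2 remove [ysj,izsog,hhyvo] add [clh,nasx,oaqv] -> 8 lines: xch rzo trk clh nasx oaqv bsvl iifk
Hunk 3: at line 6 remove [bsvl] add [nusa,qupcs,nemn] -> 10 lines: xch rzo trk clh nasx oaqv nusa qupcs nemn iifk
Hunk 4: at line 3 remove [clh] add [zwz,qmt] -> 11 lines: xch rzo trk zwz qmt nasx oaqv nusa qupcs nemn iifk
Hunk 5: at line 5 remove [oaqv,nusa,qupcs] add [ujbfk,bersv,huv] -> 11 lines: xch rzo trk zwz qmt nasx ujbfk bersv huv nemn iifk
Final line count: 11

Answer: 11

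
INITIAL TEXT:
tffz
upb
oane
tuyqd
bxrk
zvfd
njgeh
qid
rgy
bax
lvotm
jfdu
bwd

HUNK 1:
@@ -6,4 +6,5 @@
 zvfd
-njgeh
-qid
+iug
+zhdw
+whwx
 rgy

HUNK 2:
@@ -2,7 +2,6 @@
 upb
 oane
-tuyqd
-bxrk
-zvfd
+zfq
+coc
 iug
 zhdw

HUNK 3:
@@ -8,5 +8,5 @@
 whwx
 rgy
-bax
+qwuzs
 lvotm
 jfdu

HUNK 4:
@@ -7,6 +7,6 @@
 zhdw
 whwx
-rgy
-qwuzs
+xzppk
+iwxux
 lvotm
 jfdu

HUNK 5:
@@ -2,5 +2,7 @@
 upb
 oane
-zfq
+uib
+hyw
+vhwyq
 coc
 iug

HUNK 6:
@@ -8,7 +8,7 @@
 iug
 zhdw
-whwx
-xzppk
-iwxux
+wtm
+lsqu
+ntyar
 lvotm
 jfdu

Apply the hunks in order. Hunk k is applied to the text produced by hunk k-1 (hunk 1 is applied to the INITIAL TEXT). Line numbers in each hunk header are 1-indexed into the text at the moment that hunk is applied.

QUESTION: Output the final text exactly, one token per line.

Answer: tffz
upb
oane
uib
hyw
vhwyq
coc
iug
zhdw
wtm
lsqu
ntyar
lvotm
jfdu
bwd

Derivation:
Hunk 1: at line 6 remove [njgeh,qid] add [iug,zhdw,whwx] -> 14 lines: tffz upb oane tuyqd bxrk zvfd iug zhdw whwx rgy bax lvotm jfdu bwd
Hunk 2: at line 2 remove [tuyqd,bxrk,zvfd] add [zfq,coc] -> 13 lines: tffz upb oane zfq coc iug zhdw whwx rgy bax lvotm jfdu bwd
Hunk 3: at line 8 remove [bax] add [qwuzs] -> 13 lines: tffz upb oane zfq coc iug zhdw whwx rgy qwuzs lvotm jfdu bwd
Hunk 4: at line 7 remove [rgy,qwuzs] add [xzppk,iwxux] -> 13 lines: tffz upb oane zfq coc iug zhdw whwx xzppk iwxux lvotm jfdu bwd
Hunk 5: at line 2 remove [zfq] add [uib,hyw,vhwyq] -> 15 lines: tffz upb oane uib hyw vhwyq coc iug zhdw whwx xzppk iwxux lvotm jfdu bwd
Hunk 6: at line 8 remove [whwx,xzppk,iwxux] add [wtm,lsqu,ntyar] -> 15 lines: tffz upb oane uib hyw vhwyq coc iug zhdw wtm lsqu ntyar lvotm jfdu bwd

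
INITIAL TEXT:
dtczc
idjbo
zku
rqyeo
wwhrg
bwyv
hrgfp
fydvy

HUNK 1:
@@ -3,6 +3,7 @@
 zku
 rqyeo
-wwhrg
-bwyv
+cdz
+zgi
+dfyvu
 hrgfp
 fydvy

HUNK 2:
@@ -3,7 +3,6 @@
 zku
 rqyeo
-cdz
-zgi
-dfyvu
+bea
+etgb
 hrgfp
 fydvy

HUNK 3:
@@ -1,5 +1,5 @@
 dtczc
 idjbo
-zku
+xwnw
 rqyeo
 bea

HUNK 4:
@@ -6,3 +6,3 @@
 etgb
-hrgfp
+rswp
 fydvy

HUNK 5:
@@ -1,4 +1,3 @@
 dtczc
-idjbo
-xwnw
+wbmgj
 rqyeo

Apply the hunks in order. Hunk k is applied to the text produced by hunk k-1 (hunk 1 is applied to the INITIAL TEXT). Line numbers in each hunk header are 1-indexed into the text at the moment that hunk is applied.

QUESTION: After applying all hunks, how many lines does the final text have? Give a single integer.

Hunk 1: at line 3 remove [wwhrg,bwyv] add [cdz,zgi,dfyvu] -> 9 lines: dtczc idjbo zku rqyeo cdz zgi dfyvu hrgfp fydvy
Hunk 2: at line 3 remove [cdz,zgi,dfyvu] add [bea,etgb] -> 8 lines: dtczc idjbo zku rqyeo bea etgb hrgfp fydvy
Hunk 3: at line 1 remove [zku] add [xwnw] -> 8 lines: dtczc idjbo xwnw rqyeo bea etgb hrgfp fydvy
Hunk 4: at line 6 remove [hrgfp] add [rswp] -> 8 lines: dtczc idjbo xwnw rqyeo bea etgb rswp fydvy
Hunk 5: at line 1 remove [idjbo,xwnw] add [wbmgj] -> 7 lines: dtczc wbmgj rqyeo bea etgb rswp fydvy
Final line count: 7

Answer: 7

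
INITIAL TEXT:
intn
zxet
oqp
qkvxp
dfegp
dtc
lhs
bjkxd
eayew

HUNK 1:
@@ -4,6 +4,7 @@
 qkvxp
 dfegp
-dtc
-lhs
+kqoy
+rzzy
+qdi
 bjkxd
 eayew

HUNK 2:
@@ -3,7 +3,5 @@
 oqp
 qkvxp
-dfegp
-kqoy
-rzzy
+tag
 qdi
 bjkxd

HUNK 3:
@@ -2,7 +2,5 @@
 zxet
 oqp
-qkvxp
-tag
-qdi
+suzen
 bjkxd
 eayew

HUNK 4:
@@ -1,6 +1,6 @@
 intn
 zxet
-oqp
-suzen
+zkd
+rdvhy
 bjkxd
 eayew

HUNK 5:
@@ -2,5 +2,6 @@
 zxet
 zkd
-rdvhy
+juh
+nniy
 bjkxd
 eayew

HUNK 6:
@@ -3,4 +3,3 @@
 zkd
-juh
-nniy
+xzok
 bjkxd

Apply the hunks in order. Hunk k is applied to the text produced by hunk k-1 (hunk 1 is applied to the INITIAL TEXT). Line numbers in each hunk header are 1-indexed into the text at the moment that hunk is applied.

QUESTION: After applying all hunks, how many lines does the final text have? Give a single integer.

Hunk 1: at line 4 remove [dtc,lhs] add [kqoy,rzzy,qdi] -> 10 lines: intn zxet oqp qkvxp dfegp kqoy rzzy qdi bjkxd eayew
Hunk 2: at line 3 remove [dfegp,kqoy,rzzy] add [tag] -> 8 lines: intn zxet oqp qkvxp tag qdi bjkxd eayew
Hunk 3: at line 2 remove [qkvxp,tag,qdi] add [suzen] -> 6 lines: intn zxet oqp suzen bjkxd eayew
Hunk 4: at line 1 remove [oqp,suzen] add [zkd,rdvhy] -> 6 lines: intn zxet zkd rdvhy bjkxd eayew
Hunk 5: at line 2 remove [rdvhy] add [juh,nniy] -> 7 lines: intn zxet zkd juh nniy bjkxd eayew
Hunk 6: at line 3 remove [juh,nniy] add [xzok] -> 6 lines: intn zxet zkd xzok bjkxd eayew
Final line count: 6

Answer: 6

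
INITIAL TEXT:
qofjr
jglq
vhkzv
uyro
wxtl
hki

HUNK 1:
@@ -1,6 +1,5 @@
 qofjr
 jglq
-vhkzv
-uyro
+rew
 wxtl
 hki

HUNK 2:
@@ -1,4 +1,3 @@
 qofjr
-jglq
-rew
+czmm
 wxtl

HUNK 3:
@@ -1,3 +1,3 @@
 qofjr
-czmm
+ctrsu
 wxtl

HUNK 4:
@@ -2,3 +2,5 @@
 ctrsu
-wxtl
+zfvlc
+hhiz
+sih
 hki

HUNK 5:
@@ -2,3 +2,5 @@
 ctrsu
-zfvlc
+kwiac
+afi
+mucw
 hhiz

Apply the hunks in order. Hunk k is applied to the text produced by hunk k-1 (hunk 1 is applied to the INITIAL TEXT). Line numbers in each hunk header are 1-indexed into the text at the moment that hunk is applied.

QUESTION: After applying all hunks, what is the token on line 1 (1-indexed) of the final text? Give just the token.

Answer: qofjr

Derivation:
Hunk 1: at line 1 remove [vhkzv,uyro] add [rew] -> 5 lines: qofjr jglq rew wxtl hki
Hunk 2: at line 1 remove [jglq,rew] add [czmm] -> 4 lines: qofjr czmm wxtl hki
Hunk 3: at line 1 remove [czmm] add [ctrsu] -> 4 lines: qofjr ctrsu wxtl hki
Hunk 4: at line 2 remove [wxtl] add [zfvlc,hhiz,sih] -> 6 lines: qofjr ctrsu zfvlc hhiz sih hki
Hunk 5: at line 2 remove [zfvlc] add [kwiac,afi,mucw] -> 8 lines: qofjr ctrsu kwiac afi mucw hhiz sih hki
Final line 1: qofjr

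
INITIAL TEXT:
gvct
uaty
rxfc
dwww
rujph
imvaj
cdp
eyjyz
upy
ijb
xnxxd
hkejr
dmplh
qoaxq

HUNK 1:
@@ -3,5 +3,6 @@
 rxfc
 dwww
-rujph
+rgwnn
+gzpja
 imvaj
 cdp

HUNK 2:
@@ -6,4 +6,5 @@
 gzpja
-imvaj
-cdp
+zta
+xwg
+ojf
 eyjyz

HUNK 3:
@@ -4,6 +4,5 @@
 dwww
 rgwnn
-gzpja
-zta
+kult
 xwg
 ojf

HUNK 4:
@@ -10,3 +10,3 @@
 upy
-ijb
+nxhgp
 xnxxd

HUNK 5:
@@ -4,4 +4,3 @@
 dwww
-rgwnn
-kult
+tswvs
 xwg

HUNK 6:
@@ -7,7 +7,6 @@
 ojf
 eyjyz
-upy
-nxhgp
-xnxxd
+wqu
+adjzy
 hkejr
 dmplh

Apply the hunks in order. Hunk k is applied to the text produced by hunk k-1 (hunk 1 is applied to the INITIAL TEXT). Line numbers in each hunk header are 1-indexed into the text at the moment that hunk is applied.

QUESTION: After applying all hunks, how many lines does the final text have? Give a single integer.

Answer: 13

Derivation:
Hunk 1: at line 3 remove [rujph] add [rgwnn,gzpja] -> 15 lines: gvct uaty rxfc dwww rgwnn gzpja imvaj cdp eyjyz upy ijb xnxxd hkejr dmplh qoaxq
Hunk 2: at line 6 remove [imvaj,cdp] add [zta,xwg,ojf] -> 16 lines: gvct uaty rxfc dwww rgwnn gzpja zta xwg ojf eyjyz upy ijb xnxxd hkejr dmplh qoaxq
Hunk 3: at line 4 remove [gzpja,zta] add [kult] -> 15 lines: gvct uaty rxfc dwww rgwnn kult xwg ojf eyjyz upy ijb xnxxd hkejr dmplh qoaxq
Hunk 4: at line 10 remove [ijb] add [nxhgp] -> 15 lines: gvct uaty rxfc dwww rgwnn kult xwg ojf eyjyz upy nxhgp xnxxd hkejr dmplh qoaxq
Hunk 5: at line 4 remove [rgwnn,kult] add [tswvs] -> 14 lines: gvct uaty rxfc dwww tswvs xwg ojf eyjyz upy nxhgp xnxxd hkejr dmplh qoaxq
Hunk 6: at line 7 remove [upy,nxhgp,xnxxd] add [wqu,adjzy] -> 13 lines: gvct uaty rxfc dwww tswvs xwg ojf eyjyz wqu adjzy hkejr dmplh qoaxq
Final line count: 13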